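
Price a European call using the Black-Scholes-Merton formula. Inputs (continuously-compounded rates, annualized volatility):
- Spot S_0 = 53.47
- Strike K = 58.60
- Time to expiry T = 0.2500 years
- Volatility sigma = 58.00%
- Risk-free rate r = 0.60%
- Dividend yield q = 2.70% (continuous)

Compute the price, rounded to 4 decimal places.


d1 = (ln(S/K) + (r - q + 0.5*sigma^2) * T) / (sigma * sqrt(T)) = -0.18901361
d2 = d1 - sigma * sqrt(T) = -0.47901361
exp(-rT) = 0.99850112; exp(-qT) = 0.99327273
C = S_0 * exp(-qT) * N(d1) - K * exp(-rT) * N(d2)
N(d1) = 0.42504107; N(d2) = 0.31596447
C = 53.4700 * 0.99327273 * 0.42504107 - 58.6000 * 0.99850112 * 0.31596447 = 4.0863

Answer: Price = 4.0863


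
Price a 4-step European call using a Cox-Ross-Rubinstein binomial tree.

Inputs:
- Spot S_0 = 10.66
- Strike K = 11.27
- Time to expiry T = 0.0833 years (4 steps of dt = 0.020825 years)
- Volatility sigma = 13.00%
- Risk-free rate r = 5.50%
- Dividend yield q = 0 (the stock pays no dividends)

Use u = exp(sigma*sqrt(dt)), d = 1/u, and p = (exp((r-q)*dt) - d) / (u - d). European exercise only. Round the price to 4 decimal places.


dt = T/N = 0.020825
u = exp(sigma*sqrt(dt)) = 1.018937; d = 1/u = 0.981415
p = (exp((r-q)*dt) - d) / (u - d) = 0.525853
Discount per step: exp(-r*dt) = 0.998855
Stock lattice S(k, i) with i counting down-moves:
  k=0: S(0,0) = 10.6600
  k=1: S(1,0) = 10.8619; S(1,1) = 10.4619
  k=2: S(2,0) = 11.0676; S(2,1) = 10.6600; S(2,2) = 10.2674
  k=3: S(3,0) = 11.2772; S(3,1) = 10.8619; S(3,2) = 10.4619; S(3,3) = 10.0766
  k=4: S(4,0) = 11.4907; S(4,1) = 11.0676; S(4,2) = 10.6600; S(4,3) = 10.2674; S(4,4) = 9.8893
Terminal payoffs V(N, i) = max(S_T - K, 0):
  V(4,0) = 0.220711; V(4,1) = 0.000000; V(4,2) = 0.000000; V(4,3) = 0.000000; V(4,4) = 0.000000
Backward induction: V(k, i) = exp(-r*dt) * [p * V(k+1, i) + (1-p) * V(k+1, i+1)].
  V(3,0) = exp(-r*dt) * [p*0.220711 + (1-p)*0.000000] = 0.115928
  V(3,1) = exp(-r*dt) * [p*0.000000 + (1-p)*0.000000] = 0.000000
  V(3,2) = exp(-r*dt) * [p*0.000000 + (1-p)*0.000000] = 0.000000
  V(3,3) = exp(-r*dt) * [p*0.000000 + (1-p)*0.000000] = 0.000000
  V(2,0) = exp(-r*dt) * [p*0.115928 + (1-p)*0.000000] = 0.060891
  V(2,1) = exp(-r*dt) * [p*0.000000 + (1-p)*0.000000] = 0.000000
  V(2,2) = exp(-r*dt) * [p*0.000000 + (1-p)*0.000000] = 0.000000
  V(1,0) = exp(-r*dt) * [p*0.060891 + (1-p)*0.000000] = 0.031983
  V(1,1) = exp(-r*dt) * [p*0.000000 + (1-p)*0.000000] = 0.000000
  V(0,0) = exp(-r*dt) * [p*0.031983 + (1-p)*0.000000] = 0.016799

Answer: Price = V(0,0) = 0.0168


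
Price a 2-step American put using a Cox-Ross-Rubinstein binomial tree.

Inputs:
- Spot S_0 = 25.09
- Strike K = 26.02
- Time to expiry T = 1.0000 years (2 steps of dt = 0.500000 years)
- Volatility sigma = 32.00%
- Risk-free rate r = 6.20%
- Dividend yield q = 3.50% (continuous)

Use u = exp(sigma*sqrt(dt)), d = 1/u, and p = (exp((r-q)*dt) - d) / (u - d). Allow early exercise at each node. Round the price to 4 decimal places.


Answer: Price = V(0,0) = 3.2863

Derivation:
dt = T/N = 0.500000
u = exp(sigma*sqrt(dt)) = 1.253919; d = 1/u = 0.797499
p = (exp((r-q)*dt) - d) / (u - d) = 0.473450
Discount per step: exp(-r*dt) = 0.969476
Stock lattice S(k, i) with i counting down-moves:
  k=0: S(0,0) = 25.0900
  k=1: S(1,0) = 31.4608; S(1,1) = 20.0093
  k=2: S(2,0) = 39.4494; S(2,1) = 25.0900; S(2,2) = 15.9574
Terminal payoffs V(N, i) = max(K - S_T, 0):
  V(2,0) = 0.000000; V(2,1) = 0.930000; V(2,2) = 10.062626
Backward induction: V(k, i) = exp(-r*dt) * [p * V(k+1, i) + (1-p) * V(k+1, i+1)]; then take max(V_cont, immediate exercise) for American.
  V(1,0) = exp(-r*dt) * [p*0.000000 + (1-p)*0.930000] = 0.474744; exercise = 0.000000; V(1,0) = max -> 0.474744
  V(1,1) = exp(-r*dt) * [p*0.930000 + (1-p)*10.062626] = 5.563610; exercise = 6.010740; V(1,1) = max -> 6.010740
  V(0,0) = exp(-r*dt) * [p*0.474744 + (1-p)*6.010740] = 3.286252; exercise = 0.930000; V(0,0) = max -> 3.286252


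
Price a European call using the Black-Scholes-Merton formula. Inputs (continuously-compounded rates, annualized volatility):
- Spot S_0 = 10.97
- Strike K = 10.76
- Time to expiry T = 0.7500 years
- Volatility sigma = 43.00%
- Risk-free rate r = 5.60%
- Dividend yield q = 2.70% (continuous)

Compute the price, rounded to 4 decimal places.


Answer: Price = 1.7816

Derivation:
d1 = (ln(S/K) + (r - q + 0.5*sigma^2) * T) / (sigma * sqrt(T)) = 0.29650621
d2 = d1 - sigma * sqrt(T) = -0.07588472
exp(-rT) = 0.95886978; exp(-qT) = 0.97995365
C = S_0 * exp(-qT) * N(d1) - K * exp(-rT) * N(d2)
N(d1) = 0.61657824; N(d2) = 0.46975541
C = 10.9700 * 0.97995365 * 0.61657824 - 10.7600 * 0.95886978 * 0.46975541 = 1.7816


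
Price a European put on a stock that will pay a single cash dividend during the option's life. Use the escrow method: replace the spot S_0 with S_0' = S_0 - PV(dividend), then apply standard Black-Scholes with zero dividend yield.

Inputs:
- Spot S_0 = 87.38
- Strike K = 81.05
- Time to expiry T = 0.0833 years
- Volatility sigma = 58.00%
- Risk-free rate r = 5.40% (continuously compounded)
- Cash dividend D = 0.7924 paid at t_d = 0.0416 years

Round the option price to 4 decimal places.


PV(D) = D * exp(-r * t_d) = 0.7924 * 0.99775612 = 0.79062195
S_0' = S_0 - PV(D) = 87.3800 - 0.79062195 = 86.58937805
d1 = (ln(S_0'/K) + (r + sigma^2/2)*T) / (sigma*sqrt(T)) = 0.50550257
d2 = d1 - sigma*sqrt(T) = 0.33810449
exp(-rT) = 0.99551190
N(-d1) = 0.30660295; N(-d2) = 0.36764223
P = K * exp(-rT) * N(-d2) - S_0' * N(-d1) = 81.0500 * 0.99551190 * 0.36764223 - 86.58937805 * 0.30660295 = 3.1151

Answer: Price = 3.1151


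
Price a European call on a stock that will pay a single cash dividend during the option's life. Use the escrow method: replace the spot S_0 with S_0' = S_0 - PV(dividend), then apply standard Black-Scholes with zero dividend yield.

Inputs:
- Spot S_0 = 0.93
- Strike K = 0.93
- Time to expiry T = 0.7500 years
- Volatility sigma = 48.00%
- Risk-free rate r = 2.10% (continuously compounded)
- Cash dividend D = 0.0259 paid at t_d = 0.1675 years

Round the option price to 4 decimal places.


Answer: Price = 0.1442

Derivation:
PV(D) = D * exp(-r * t_d) = 0.0259 * 0.99648868 = 0.02580906
S_0' = S_0 - PV(D) = 0.9300 - 0.02580906 = 0.90419094
d1 = (ln(S_0'/K) + (r + sigma^2/2)*T) / (sigma*sqrt(T)) = 0.17803070
d2 = d1 - sigma*sqrt(T) = -0.23766149
exp(-rT) = 0.98437338
N(d1) = 0.57065057; N(d2) = 0.40607183
C = S_0' * N(d1) - K * exp(-rT) * N(d2) = 0.90419094 * 0.57065057 - 0.9300 * 0.98437338 * 0.40607183 = 0.1442


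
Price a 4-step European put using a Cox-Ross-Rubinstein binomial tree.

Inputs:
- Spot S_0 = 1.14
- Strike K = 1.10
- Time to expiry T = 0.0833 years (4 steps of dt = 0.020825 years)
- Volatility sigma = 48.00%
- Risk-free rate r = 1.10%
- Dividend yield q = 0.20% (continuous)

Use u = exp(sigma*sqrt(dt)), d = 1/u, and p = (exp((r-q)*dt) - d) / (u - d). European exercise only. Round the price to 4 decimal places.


dt = T/N = 0.020825
u = exp(sigma*sqrt(dt)) = 1.071724; d = 1/u = 0.933076
p = (exp((r-q)*dt) - d) / (u - d) = 0.484042
Discount per step: exp(-r*dt) = 0.999771
Stock lattice S(k, i) with i counting down-moves:
  k=0: S(0,0) = 1.1400
  k=1: S(1,0) = 1.2218; S(1,1) = 1.0637
  k=2: S(2,0) = 1.3094; S(2,1) = 1.1400; S(2,2) = 0.9925
  k=3: S(3,0) = 1.4033; S(3,1) = 1.2218; S(3,2) = 1.0637; S(3,3) = 0.9261
  k=4: S(4,0) = 1.5040; S(4,1) = 1.3094; S(4,2) = 1.1400; S(4,3) = 0.9925; S(4,4) = 0.8641
Terminal payoffs V(N, i) = max(K - S_T, 0):
  V(4,0) = 0.000000; V(4,1) = 0.000000; V(4,2) = 0.000000; V(4,3) = 0.107480; V(4,4) = 0.235881
Backward induction: V(k, i) = exp(-r*dt) * [p * V(k+1, i) + (1-p) * V(k+1, i+1)].
  V(3,0) = exp(-r*dt) * [p*0.000000 + (1-p)*0.000000] = 0.000000
  V(3,1) = exp(-r*dt) * [p*0.000000 + (1-p)*0.000000] = 0.000000
  V(3,2) = exp(-r*dt) * [p*0.000000 + (1-p)*0.107480] = 0.055442
  V(3,3) = exp(-r*dt) * [p*0.107480 + (1-p)*0.235881] = 0.173690
  V(2,0) = exp(-r*dt) * [p*0.000000 + (1-p)*0.000000] = 0.000000
  V(2,1) = exp(-r*dt) * [p*0.000000 + (1-p)*0.055442] = 0.028599
  V(2,2) = exp(-r*dt) * [p*0.055442 + (1-p)*0.173690] = 0.116426
  V(1,0) = exp(-r*dt) * [p*0.000000 + (1-p)*0.028599] = 0.014753
  V(1,1) = exp(-r*dt) * [p*0.028599 + (1-p)*0.116426] = 0.073898
  V(0,0) = exp(-r*dt) * [p*0.014753 + (1-p)*0.073898] = 0.045259

Answer: Price = V(0,0) = 0.0453


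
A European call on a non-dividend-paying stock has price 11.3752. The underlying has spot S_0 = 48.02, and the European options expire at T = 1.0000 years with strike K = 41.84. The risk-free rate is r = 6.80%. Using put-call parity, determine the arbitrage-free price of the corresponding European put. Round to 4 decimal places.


Answer: Put price = 2.4447

Derivation:
Put-call parity: C - P = S_0 * exp(-qT) - K * exp(-rT).
S_0 * exp(-qT) = 48.0200 * 1.00000000 = 48.02000000
K * exp(-rT) = 41.8400 * 0.93426047 = 39.08945821
P = C - S*exp(-qT) + K*exp(-rT)
P = 11.3752 - 48.02000000 + 39.08945821 = 2.4447


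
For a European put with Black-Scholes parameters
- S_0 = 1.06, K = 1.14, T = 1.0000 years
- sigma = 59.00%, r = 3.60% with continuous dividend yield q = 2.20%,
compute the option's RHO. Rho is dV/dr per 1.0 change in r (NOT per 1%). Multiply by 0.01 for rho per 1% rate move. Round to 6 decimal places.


Answer: Rho = -0.718568

Derivation:
d1 = 0.1954078741; d2 = -0.3945921259
phi(d1) = 0.3913978756; exp(-qT) = 0.9782402351; exp(-rT) = 0.9646402935
N(-d2) = 0.6534280372
Rho = -K*T*exp(-rT)*N(-d2) = -1.1400 * 1.0000 * 0.9646402935 * 0.6534280372 = -0.718568


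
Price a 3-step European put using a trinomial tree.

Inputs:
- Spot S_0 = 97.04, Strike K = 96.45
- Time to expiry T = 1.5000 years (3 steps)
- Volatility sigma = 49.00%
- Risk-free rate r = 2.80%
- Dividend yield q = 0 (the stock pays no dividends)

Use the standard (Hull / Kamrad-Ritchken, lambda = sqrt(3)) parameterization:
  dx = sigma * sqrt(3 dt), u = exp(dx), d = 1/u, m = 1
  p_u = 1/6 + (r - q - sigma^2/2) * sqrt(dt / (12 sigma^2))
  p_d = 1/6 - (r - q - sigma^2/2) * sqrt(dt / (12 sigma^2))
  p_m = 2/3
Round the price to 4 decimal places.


Answer: Price = V(0,0) = 18.0766

Derivation:
dt = T/N = 0.500000; dx = sigma*sqrt(3*dt) = 0.600125
u = exp(dx) = 1.822347; d = 1/u = 0.548743
p_u = 0.128320, p_m = 0.666667, p_d = 0.205013
Discount per step: exp(-r*dt) = 0.986098
Stock lattice S(k, j) with j the centered position index:
  k=0: S(0,+0) = 97.0400
  k=1: S(1,-1) = 53.2500; S(1,+0) = 97.0400; S(1,+1) = 176.8405
  k=2: S(2,-2) = 29.2206; S(2,-1) = 53.2500; S(2,+0) = 97.0400; S(2,+1) = 176.8405; S(2,+2) = 322.2647
  k=3: S(3,-3) = 16.0346; S(3,-2) = 29.2206; S(3,-1) = 53.2500; S(3,+0) = 97.0400; S(3,+1) = 176.8405; S(3,+2) = 322.2647; S(3,+3) = 587.2780
Terminal payoffs V(N, j) = max(K - S_T, 0):
  V(3,-3) = 80.415409; V(3,-2) = 67.229419; V(3,-1) = 43.199975; V(3,+0) = 0.000000; V(3,+1) = 0.000000; V(3,+2) = 0.000000; V(3,+3) = 0.000000
Backward induction: V(k, j) = exp(-r*dt) * [p_u * V(k+1, j+1) + p_m * V(k+1, j) + p_d * V(k+1, j-1)]
  V(2,-2) = exp(-r*dt) * [p_u*43.199975 + p_m*67.229419 + p_d*80.415409] = 65.919878
  V(2,-1) = exp(-r*dt) * [p_u*0.000000 + p_m*43.199975 + p_d*67.229419] = 41.990871
  V(2,+0) = exp(-r*dt) * [p_u*0.000000 + p_m*0.000000 + p_d*43.199975] = 8.733422
  V(2,+1) = exp(-r*dt) * [p_u*0.000000 + p_m*0.000000 + p_d*0.000000] = 0.000000
  V(2,+2) = exp(-r*dt) * [p_u*0.000000 + p_m*0.000000 + p_d*0.000000] = 0.000000
  V(1,-1) = exp(-r*dt) * [p_u*8.733422 + p_m*41.990871 + p_d*65.919878] = 42.036365
  V(1,+0) = exp(-r*dt) * [p_u*0.000000 + p_m*8.733422 + p_d*41.990871] = 14.230324
  V(1,+1) = exp(-r*dt) * [p_u*0.000000 + p_m*0.000000 + p_d*8.733422] = 1.765572
  V(0,+0) = exp(-r*dt) * [p_u*1.765572 + p_m*14.230324 + p_d*42.036365] = 18.076584


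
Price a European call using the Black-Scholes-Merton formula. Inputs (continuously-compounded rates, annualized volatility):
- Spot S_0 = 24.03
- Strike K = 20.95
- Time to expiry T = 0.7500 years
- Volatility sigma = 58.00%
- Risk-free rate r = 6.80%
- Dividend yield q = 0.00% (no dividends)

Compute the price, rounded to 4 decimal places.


Answer: Price = 6.7121

Derivation:
d1 = (ln(S/K) + (r - q + 0.5*sigma^2) * T) / (sigma * sqrt(T)) = 0.62575692
d2 = d1 - sigma * sqrt(T) = 0.12346218
exp(-rT) = 0.95027867; exp(-qT) = 1.00000000
C = S_0 * exp(-qT) * N(d1) - K * exp(-rT) * N(d2)
N(d1) = 0.73426280; N(d2) = 0.54912944
C = 24.0300 * 1.00000000 * 0.73426280 - 20.9500 * 0.95027867 * 0.54912944 = 6.7121


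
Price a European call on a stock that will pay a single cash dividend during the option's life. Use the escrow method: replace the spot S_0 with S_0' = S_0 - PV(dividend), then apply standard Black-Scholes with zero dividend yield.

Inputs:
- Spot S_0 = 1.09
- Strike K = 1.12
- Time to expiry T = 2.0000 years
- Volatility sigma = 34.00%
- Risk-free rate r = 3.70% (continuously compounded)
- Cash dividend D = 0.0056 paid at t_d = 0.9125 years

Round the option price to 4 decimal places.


Answer: Price = 0.2248

Derivation:
PV(D) = D * exp(-r * t_d) = 0.0056 * 0.96680109 = 0.00541409
S_0' = S_0 - PV(D) = 1.0900 - 0.00541409 = 1.08458591
d1 = (ln(S_0'/K) + (r + sigma^2/2)*T) / (sigma*sqrt(T)) = 0.32749356
d2 = d1 - sigma*sqrt(T) = -0.15333905
exp(-rT) = 0.92867169
N(d1) = 0.62835269; N(d2) = 0.43906545
C = S_0' * N(d1) - K * exp(-rT) * N(d2) = 1.08458591 * 0.62835269 - 1.1200 * 0.92867169 * 0.43906545 = 0.2248


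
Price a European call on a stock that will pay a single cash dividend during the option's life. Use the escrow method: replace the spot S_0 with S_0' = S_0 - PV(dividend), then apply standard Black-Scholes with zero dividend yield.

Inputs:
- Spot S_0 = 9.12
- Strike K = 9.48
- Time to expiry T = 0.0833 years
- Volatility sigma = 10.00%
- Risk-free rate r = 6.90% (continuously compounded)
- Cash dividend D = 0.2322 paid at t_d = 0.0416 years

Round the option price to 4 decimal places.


Answer: Price = 0.0021

Derivation:
PV(D) = D * exp(-r * t_d) = 0.2322 * 0.99713372 = 0.23153445
S_0' = S_0 - PV(D) = 9.1200 - 0.23153445 = 8.88846555
d1 = (ln(S_0'/K) + (r + sigma^2/2)*T) / (sigma*sqrt(T)) = -2.01878635
d2 = d1 - sigma*sqrt(T) = -2.04764809
exp(-rT) = 0.99426879
N(d1) = 0.02175472; N(d2) = 0.02029725
C = S_0' * N(d1) - K * exp(-rT) * N(d2) = 8.88846555 * 0.02175472 - 9.4800 * 0.99426879 * 0.02029725 = 0.0021


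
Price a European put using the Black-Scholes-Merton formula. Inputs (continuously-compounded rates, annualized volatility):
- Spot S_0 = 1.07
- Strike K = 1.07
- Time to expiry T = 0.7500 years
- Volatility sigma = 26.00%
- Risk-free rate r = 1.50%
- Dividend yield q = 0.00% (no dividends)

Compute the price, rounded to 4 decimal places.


Answer: Price = 0.0895

Derivation:
d1 = (ln(S/K) + (r - q + 0.5*sigma^2) * T) / (sigma * sqrt(T)) = 0.16254631
d2 = d1 - sigma * sqrt(T) = -0.06262030
exp(-rT) = 0.98881304; exp(-qT) = 1.00000000
P = K * exp(-rT) * N(-d2) - S_0 * exp(-qT) * N(-d1)
N(-d1) = 0.43543783; N(-d2) = 0.52496557
P = 1.0700 * 0.98881304 * 0.52496557 - 1.0700 * 1.00000000 * 0.43543783 = 0.0895


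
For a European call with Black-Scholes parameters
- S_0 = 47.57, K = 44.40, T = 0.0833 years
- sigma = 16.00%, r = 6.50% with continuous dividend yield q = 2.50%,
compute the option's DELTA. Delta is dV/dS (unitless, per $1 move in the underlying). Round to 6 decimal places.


Answer: Delta = 0.941965

Derivation:
d1 = 1.5886317531; d2 = 1.5424529701
phi(d1) = 0.1129495572; exp(-qT) = 0.9979196669; exp(-rT) = 0.9946001320
N(d1) = 0.9439282225
Delta = exp(-qT) * N(d1) = 0.9979196669 * 0.9439282225 = 0.941965


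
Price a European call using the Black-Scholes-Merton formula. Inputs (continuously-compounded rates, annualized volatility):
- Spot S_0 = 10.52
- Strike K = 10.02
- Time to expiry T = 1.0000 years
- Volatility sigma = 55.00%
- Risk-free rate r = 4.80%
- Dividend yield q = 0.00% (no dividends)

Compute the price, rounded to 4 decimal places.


Answer: Price = 2.6919

Derivation:
d1 = (ln(S/K) + (r - q + 0.5*sigma^2) * T) / (sigma * sqrt(T)) = 0.45080929
d2 = d1 - sigma * sqrt(T) = -0.09919071
exp(-rT) = 0.95313379; exp(-qT) = 1.00000000
C = S_0 * exp(-qT) * N(d1) - K * exp(-rT) * N(d2)
N(d1) = 0.67393650; N(d2) = 0.46049343
C = 10.5200 * 1.00000000 * 0.67393650 - 10.0200 * 0.95313379 * 0.46049343 = 2.6919


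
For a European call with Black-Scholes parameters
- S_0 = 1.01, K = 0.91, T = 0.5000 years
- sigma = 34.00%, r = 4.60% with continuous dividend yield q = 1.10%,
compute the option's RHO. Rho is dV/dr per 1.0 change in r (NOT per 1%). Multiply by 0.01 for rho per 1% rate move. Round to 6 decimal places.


Answer: Rho = 0.289179

Derivation:
d1 = 0.6266671886; d2 = 0.3862508830
phi(d1) = 0.3278187497; exp(-qT) = 0.9945150973; exp(-rT) = 0.9772624838
N(d2) = 0.6503445636
Rho = K*T*exp(-rT)*N(d2) = 0.9100 * 0.5000 * 0.9772624838 * 0.6503445636 = 0.289179


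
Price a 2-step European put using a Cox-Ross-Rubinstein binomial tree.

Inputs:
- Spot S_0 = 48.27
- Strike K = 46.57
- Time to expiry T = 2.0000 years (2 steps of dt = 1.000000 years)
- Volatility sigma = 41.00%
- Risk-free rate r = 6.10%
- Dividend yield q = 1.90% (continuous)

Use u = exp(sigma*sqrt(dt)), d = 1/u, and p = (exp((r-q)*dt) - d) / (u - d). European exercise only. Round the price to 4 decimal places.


Answer: Price = V(0,0) = 6.7823

Derivation:
dt = T/N = 1.000000
u = exp(sigma*sqrt(dt)) = 1.506818; d = 1/u = 0.663650
p = (exp((r-q)*dt) - d) / (u - d) = 0.449785
Discount per step: exp(-r*dt) = 0.940823
Stock lattice S(k, i) with i counting down-moves:
  k=0: S(0,0) = 48.2700
  k=1: S(1,0) = 72.7341; S(1,1) = 32.0344
  k=2: S(2,0) = 109.5970; S(2,1) = 48.2700; S(2,2) = 21.2596
Terminal payoffs V(N, i) = max(K - S_T, 0):
  V(2,0) = 0.000000; V(2,1) = 0.000000; V(2,2) = 25.310364
Backward induction: V(k, i) = exp(-r*dt) * [p * V(k+1, i) + (1-p) * V(k+1, i+1)].
  V(1,0) = exp(-r*dt) * [p*0.000000 + (1-p)*0.000000] = 0.000000
  V(1,1) = exp(-r*dt) * [p*0.000000 + (1-p)*25.310364] = 13.102035
  V(0,0) = exp(-r*dt) * [p*0.000000 + (1-p)*13.102035] = 6.782333


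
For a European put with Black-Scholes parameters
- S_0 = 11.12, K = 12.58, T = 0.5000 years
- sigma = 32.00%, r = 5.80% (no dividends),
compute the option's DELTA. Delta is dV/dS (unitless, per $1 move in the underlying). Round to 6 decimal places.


d1 = -0.3038922315; d2 = -0.5301664015
phi(d1) = 0.3809398549; exp(-qT) = 1.0000000000; exp(-rT) = 0.9714164645
N(-d1) = 0.6193950018
Delta = -exp(-qT) * N(-d1) = -1.0000000000 * 0.6193950018 = -0.619395

Answer: Delta = -0.619395


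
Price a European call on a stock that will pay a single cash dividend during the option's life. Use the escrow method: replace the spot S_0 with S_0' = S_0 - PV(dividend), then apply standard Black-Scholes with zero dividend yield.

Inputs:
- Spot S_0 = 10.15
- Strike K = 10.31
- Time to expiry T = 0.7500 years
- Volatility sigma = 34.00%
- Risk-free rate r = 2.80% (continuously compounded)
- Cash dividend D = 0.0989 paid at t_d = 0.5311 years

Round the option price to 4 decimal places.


Answer: Price = 1.1577

Derivation:
PV(D) = D * exp(-r * t_d) = 0.0989 * 0.98523922 = 0.09744016
S_0' = S_0 - PV(D) = 10.1500 - 0.09744016 = 10.05255984
d1 = (ln(S_0'/K) + (r + sigma^2/2)*T) / (sigma*sqrt(T)) = 0.13266495
d2 = d1 - sigma*sqrt(T) = -0.16178368
exp(-rT) = 0.97921896
N(d1) = 0.55277082; N(d2) = 0.43573810
C = S_0' * N(d1) - K * exp(-rT) * N(d2) = 10.05255984 * 0.55277082 - 10.3100 * 0.97921896 * 0.43573810 = 1.1577


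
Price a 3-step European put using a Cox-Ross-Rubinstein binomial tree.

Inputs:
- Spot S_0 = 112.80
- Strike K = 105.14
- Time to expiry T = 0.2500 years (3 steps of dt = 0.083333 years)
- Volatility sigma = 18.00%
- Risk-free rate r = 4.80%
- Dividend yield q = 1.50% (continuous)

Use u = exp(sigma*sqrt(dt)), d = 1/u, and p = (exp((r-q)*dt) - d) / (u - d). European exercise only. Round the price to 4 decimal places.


Answer: Price = V(0,0) = 0.9809

Derivation:
dt = T/N = 0.083333
u = exp(sigma*sqrt(dt)) = 1.053335; d = 1/u = 0.949365
p = (exp((r-q)*dt) - d) / (u - d) = 0.513499
Discount per step: exp(-r*dt) = 0.996008
Stock lattice S(k, i) with i counting down-moves:
  k=0: S(0,0) = 112.8000
  k=1: S(1,0) = 118.8162; S(1,1) = 107.0884
  k=2: S(2,0) = 125.1533; S(2,1) = 112.8000; S(2,2) = 101.6660
  k=3: S(3,0) = 131.8284; S(3,1) = 118.8162; S(3,2) = 107.0884; S(3,3) = 96.5182
Terminal payoffs V(N, i) = max(K - S_T, 0):
  V(3,0) = 0.000000; V(3,1) = 0.000000; V(3,2) = 0.000000; V(3,3) = 8.621783
Backward induction: V(k, i) = exp(-r*dt) * [p * V(k+1, i) + (1-p) * V(k+1, i+1)].
  V(2,0) = exp(-r*dt) * [p*0.000000 + (1-p)*0.000000] = 0.000000
  V(2,1) = exp(-r*dt) * [p*0.000000 + (1-p)*0.000000] = 0.000000
  V(2,2) = exp(-r*dt) * [p*0.000000 + (1-p)*8.621783] = 4.177762
  V(1,0) = exp(-r*dt) * [p*0.000000 + (1-p)*0.000000] = 0.000000
  V(1,1) = exp(-r*dt) * [p*0.000000 + (1-p)*4.177762] = 2.024372
  V(0,0) = exp(-r*dt) * [p*0.000000 + (1-p)*2.024372] = 0.980928


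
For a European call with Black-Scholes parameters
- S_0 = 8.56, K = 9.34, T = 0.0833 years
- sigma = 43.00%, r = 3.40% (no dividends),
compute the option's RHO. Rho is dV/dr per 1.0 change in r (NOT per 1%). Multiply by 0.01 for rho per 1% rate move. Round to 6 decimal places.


d1 = -0.6178033194; d2 = -0.7419087987
phi(d1) = 0.3296318004; exp(-qT) = 1.0000000000; exp(-rT) = 0.9971718069
N(d2) = 0.2290712972
Rho = K*T*exp(-rT)*N(d2) = 9.3400 * 0.0833 * 0.9971718069 * 0.2290712972 = 0.177718

Answer: Rho = 0.177718


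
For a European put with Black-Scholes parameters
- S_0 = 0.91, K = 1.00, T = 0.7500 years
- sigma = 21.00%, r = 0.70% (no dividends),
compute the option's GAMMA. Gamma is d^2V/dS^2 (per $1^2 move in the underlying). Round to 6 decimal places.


Answer: Gamma = 2.226321

Derivation:
d1 = -0.3987740685; d2 = -0.5806394033
phi(d1) = 0.3684504973; exp(-qT) = 1.0000000000; exp(-rT) = 0.9947637572
Gamma = exp(-qT) * phi(d1) / (S * sigma * sqrt(T)) = 1.0000000000 * 0.3684504973 / (0.9100 * 0.2100 * 0.8660254038) = 2.226321


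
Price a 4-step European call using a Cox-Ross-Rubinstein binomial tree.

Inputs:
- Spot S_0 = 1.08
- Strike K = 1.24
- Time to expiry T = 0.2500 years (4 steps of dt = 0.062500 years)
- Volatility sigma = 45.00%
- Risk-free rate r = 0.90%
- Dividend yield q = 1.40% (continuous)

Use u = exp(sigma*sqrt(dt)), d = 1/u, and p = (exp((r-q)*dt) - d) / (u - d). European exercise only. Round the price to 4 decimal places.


Answer: Price = V(0,0) = 0.0470

Derivation:
dt = T/N = 0.062500
u = exp(sigma*sqrt(dt)) = 1.119072; d = 1/u = 0.893597
p = (exp((r-q)*dt) - d) / (u - d) = 0.470519
Discount per step: exp(-r*dt) = 0.999438
Stock lattice S(k, i) with i counting down-moves:
  k=0: S(0,0) = 1.0800
  k=1: S(1,0) = 1.2086; S(1,1) = 0.9651
  k=2: S(2,0) = 1.3525; S(2,1) = 1.0800; S(2,2) = 0.8624
  k=3: S(3,0) = 1.5136; S(3,1) = 1.2086; S(3,2) = 0.9651; S(3,3) = 0.7706
  k=4: S(4,0) = 1.6938; S(4,1) = 1.3525; S(4,2) = 1.0800; S(4,3) = 0.8624; S(4,4) = 0.6886
Terminal payoffs V(N, i) = max(S_T - K, 0):
  V(4,0) = 0.453777; V(4,1) = 0.112509; V(4,2) = 0.000000; V(4,3) = 0.000000; V(4,4) = 0.000000
Backward induction: V(k, i) = exp(-r*dt) * [p * V(k+1, i) + (1-p) * V(k+1, i+1)].
  V(3,0) = exp(-r*dt) * [p*0.453777 + (1-p)*0.112509] = 0.272928
  V(3,1) = exp(-r*dt) * [p*0.112509 + (1-p)*0.000000] = 0.052908
  V(3,2) = exp(-r*dt) * [p*0.000000 + (1-p)*0.000000] = 0.000000
  V(3,3) = exp(-r*dt) * [p*0.000000 + (1-p)*0.000000] = 0.000000
  V(2,0) = exp(-r*dt) * [p*0.272928 + (1-p)*0.052908] = 0.156344
  V(2,1) = exp(-r*dt) * [p*0.052908 + (1-p)*0.000000] = 0.024880
  V(2,2) = exp(-r*dt) * [p*0.000000 + (1-p)*0.000000] = 0.000000
  V(1,0) = exp(-r*dt) * [p*0.156344 + (1-p)*0.024880] = 0.086687
  V(1,1) = exp(-r*dt) * [p*0.024880 + (1-p)*0.000000] = 0.011700
  V(0,0) = exp(-r*dt) * [p*0.086687 + (1-p)*0.011700] = 0.046956


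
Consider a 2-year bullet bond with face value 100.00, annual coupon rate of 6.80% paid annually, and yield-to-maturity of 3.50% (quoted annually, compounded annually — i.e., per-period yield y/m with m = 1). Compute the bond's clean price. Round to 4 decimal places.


Answer: Price = 106.2690

Derivation:
Coupon per period c = face * coupon_rate / m = 6.800000
Periods per year m = 1; per-period yield y/m = 0.035000
Number of cashflows N = 2
Cashflows (t years, CF_t, discount factor 1/(1+y/m)^(m*t), PV):
  t = 1.0000: CF_t = 6.800000, DF = 0.966184, PV = 6.570048
  t = 2.0000: CF_t = 106.800000, DF = 0.933511, PV = 99.698943
Price P = sum_t PV_t = 106.268991


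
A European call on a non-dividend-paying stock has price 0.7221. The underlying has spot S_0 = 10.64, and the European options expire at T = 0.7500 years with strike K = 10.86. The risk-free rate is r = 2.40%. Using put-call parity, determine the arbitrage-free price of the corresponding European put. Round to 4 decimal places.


Put-call parity: C - P = S_0 * exp(-qT) - K * exp(-rT).
S_0 * exp(-qT) = 10.6400 * 1.00000000 = 10.64000000
K * exp(-rT) = 10.8600 * 0.98216103 = 10.66626881
P = C - S*exp(-qT) + K*exp(-rT)
P = 0.7221 - 10.64000000 + 10.66626881 = 0.7484

Answer: Put price = 0.7484


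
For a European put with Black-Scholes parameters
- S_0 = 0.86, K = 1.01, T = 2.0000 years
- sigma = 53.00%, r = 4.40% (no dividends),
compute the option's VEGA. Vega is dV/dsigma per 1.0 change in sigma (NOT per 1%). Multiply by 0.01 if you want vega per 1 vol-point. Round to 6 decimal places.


d1 = 0.2776752020; d2 = -0.4718579860
phi(d1) = 0.3838550421; exp(-qT) = 1.0000000000; exp(-rT) = 0.9157608767
Vega = S * exp(-qT) * phi(d1) * sqrt(T) = 0.8600 * 1.0000000000 * 0.3838550421 * 1.4142135624 = 0.466854

Answer: Vega = 0.466854


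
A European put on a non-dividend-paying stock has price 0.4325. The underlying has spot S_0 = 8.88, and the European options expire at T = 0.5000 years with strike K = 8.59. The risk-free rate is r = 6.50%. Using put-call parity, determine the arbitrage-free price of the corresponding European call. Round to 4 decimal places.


Put-call parity: C - P = S_0 * exp(-qT) - K * exp(-rT).
S_0 * exp(-qT) = 8.8800 * 1.00000000 = 8.88000000
K * exp(-rT) = 8.5900 * 0.96802245 = 8.31531284
C = P + S*exp(-qT) - K*exp(-rT)
C = 0.4325 + 8.88000000 - 8.31531284 = 0.9972

Answer: Call price = 0.9972


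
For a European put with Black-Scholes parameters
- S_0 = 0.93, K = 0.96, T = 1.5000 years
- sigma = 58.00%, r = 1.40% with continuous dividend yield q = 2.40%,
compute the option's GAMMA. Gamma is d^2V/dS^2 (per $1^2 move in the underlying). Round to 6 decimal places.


d1 = 0.2893654052; d2 = -0.4209866202
phi(d1) = 0.3825848952; exp(-qT) = 0.9646402935; exp(-rT) = 0.9792189646
Gamma = exp(-qT) * phi(d1) / (S * sigma * sqrt(T)) = 0.9646402935 * 0.3825848952 / (0.9300 * 0.5800 * 1.2247448714) = 0.558646

Answer: Gamma = 0.558646


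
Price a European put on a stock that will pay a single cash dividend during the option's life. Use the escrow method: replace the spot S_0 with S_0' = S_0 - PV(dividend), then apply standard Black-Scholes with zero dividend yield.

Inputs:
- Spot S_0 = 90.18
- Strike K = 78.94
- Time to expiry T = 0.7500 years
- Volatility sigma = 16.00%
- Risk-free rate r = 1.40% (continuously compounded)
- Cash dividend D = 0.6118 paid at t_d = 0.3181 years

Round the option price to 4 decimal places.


PV(D) = D * exp(-r * t_d) = 0.6118 * 0.99555650 = 0.60908147
S_0' = S_0 - PV(D) = 90.1800 - 0.60908147 = 89.57091853
d1 = (ln(S_0'/K) + (r + sigma^2/2)*T) / (sigma*sqrt(T)) = 1.05685863
d2 = d1 - sigma*sqrt(T) = 0.91829456
exp(-rT) = 0.98955493
N(-d1) = 0.14528806; N(-d2) = 0.17923234
P = K * exp(-rT) * N(-d2) - S_0' * N(-d1) = 78.9400 * 0.98955493 * 0.17923234 - 89.57091853 * 0.14528806 = 0.9872

Answer: Price = 0.9872


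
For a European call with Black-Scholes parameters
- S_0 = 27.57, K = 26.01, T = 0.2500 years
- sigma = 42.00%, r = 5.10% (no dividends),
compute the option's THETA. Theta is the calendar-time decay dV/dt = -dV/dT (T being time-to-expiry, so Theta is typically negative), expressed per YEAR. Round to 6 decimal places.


Answer: Theta = -4.963146

Derivation:
d1 = 0.4430816456; d2 = 0.2330816456
phi(d1) = 0.3616424706; exp(-qT) = 1.0000000000; exp(-rT) = 0.9873309369
Theta = -S*exp(-qT)*phi(d1)*sigma/(2*sqrt(T)) - r*K*exp(-rT)*N(d2) + q*S*exp(-qT)*N(d1)
N(d1) = 0.6711466597; N(d2) = 0.5921509964; sqrt(T) = 0.5000000000
Term 1 = -27.5700 * 1.0000000000 * 0.3616424706 * 0.4200 / (2 * 0.5000000000) = -4.1876028241
Term 2 = -0.0510 * 26.0100 * 0.9873309369 * 0.5921509964 = -0.7755427424
Term 3 = 0 (no dividend yield, q = 0)
Theta = -4.1876028241 + (-0.7755427424) + (0.0000000000) = -4.963146


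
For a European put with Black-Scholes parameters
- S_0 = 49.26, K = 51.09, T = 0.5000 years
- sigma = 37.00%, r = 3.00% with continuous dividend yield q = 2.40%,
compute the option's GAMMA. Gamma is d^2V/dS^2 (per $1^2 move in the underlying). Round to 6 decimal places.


d1 = 0.0028613338; d2 = -0.2587681753
phi(d1) = 0.3989406473; exp(-qT) = 0.9880717129; exp(-rT) = 0.9851119396
Gamma = exp(-qT) * phi(d1) / (S * sigma * sqrt(T)) = 0.9880717129 * 0.3989406473 / (49.2600 * 0.3700 * 0.7071067812) = 0.030586

Answer: Gamma = 0.030586


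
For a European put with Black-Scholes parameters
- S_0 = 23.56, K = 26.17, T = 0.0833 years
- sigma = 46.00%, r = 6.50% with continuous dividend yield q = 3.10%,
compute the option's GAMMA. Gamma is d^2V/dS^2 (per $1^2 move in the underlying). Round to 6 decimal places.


Answer: Gamma = 0.099317

Derivation:
d1 = -0.7036396685; d2 = -0.8364036697
phi(d1) = 0.3114573324; exp(-qT) = 0.9974210313; exp(-rT) = 0.9946001320
Gamma = exp(-qT) * phi(d1) / (S * sigma * sqrt(T)) = 0.9974210313 * 0.3114573324 / (23.5600 * 0.4600 * 0.2886173938) = 0.099317


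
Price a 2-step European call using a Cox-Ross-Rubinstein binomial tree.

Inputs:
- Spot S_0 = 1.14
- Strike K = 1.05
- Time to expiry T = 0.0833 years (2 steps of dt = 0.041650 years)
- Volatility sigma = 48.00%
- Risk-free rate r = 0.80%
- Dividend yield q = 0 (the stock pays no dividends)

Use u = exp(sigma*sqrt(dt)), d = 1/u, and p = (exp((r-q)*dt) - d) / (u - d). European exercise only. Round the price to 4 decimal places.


Answer: Price = V(0,0) = 0.1215

Derivation:
dt = T/N = 0.041650
u = exp(sigma*sqrt(dt)) = 1.102919; d = 1/u = 0.906685
p = (exp((r-q)*dt) - d) / (u - d) = 0.477228
Discount per step: exp(-r*dt) = 0.999667
Stock lattice S(k, i) with i counting down-moves:
  k=0: S(0,0) = 1.1400
  k=1: S(1,0) = 1.2573; S(1,1) = 1.0336
  k=2: S(2,0) = 1.3867; S(2,1) = 1.1400; S(2,2) = 0.9372
Terminal payoffs V(N, i) = max(S_T - K, 0):
  V(2,0) = 0.336730; V(2,1) = 0.090000; V(2,2) = 0.000000
Backward induction: V(k, i) = exp(-r*dt) * [p * V(k+1, i) + (1-p) * V(k+1, i+1)].
  V(1,0) = exp(-r*dt) * [p*0.336730 + (1-p)*0.090000] = 0.207677
  V(1,1) = exp(-r*dt) * [p*0.090000 + (1-p)*0.000000] = 0.042936
  V(0,0) = exp(-r*dt) * [p*0.207677 + (1-p)*0.042936] = 0.121515


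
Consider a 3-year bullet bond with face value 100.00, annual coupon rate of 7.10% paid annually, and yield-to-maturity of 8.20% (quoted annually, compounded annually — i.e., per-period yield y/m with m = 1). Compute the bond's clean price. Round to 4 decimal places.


Answer: Price = 97.1754

Derivation:
Coupon per period c = face * coupon_rate / m = 7.100000
Periods per year m = 1; per-period yield y/m = 0.082000
Number of cashflows N = 3
Cashflows (t years, CF_t, discount factor 1/(1+y/m)^(m*t), PV):
  t = 1.0000: CF_t = 7.100000, DF = 0.924214, PV = 6.561922
  t = 2.0000: CF_t = 7.100000, DF = 0.854172, PV = 6.064623
  t = 3.0000: CF_t = 107.100000, DF = 0.789438, PV = 84.548847
Price P = sum_t PV_t = 97.175392


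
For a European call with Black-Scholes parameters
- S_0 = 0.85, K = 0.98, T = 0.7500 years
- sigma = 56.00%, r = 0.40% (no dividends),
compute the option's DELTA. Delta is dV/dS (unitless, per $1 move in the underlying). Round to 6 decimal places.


d1 = -0.0447780954; d2 = -0.5297523216
phi(d1) = 0.3985425257; exp(-qT) = 1.0000000000; exp(-rT) = 0.9970044955
N(d1) = 0.4821420924
Delta = exp(-qT) * N(d1) = 1.0000000000 * 0.4821420924 = 0.482142

Answer: Delta = 0.482142


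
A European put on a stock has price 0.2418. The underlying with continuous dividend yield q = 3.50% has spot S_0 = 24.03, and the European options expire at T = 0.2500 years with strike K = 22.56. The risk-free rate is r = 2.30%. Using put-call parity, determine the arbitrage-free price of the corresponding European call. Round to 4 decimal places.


Answer: Call price = 1.6318

Derivation:
Put-call parity: C - P = S_0 * exp(-qT) - K * exp(-rT).
S_0 * exp(-qT) = 24.0300 * 0.99128817 = 23.82065472
K * exp(-rT) = 22.5600 * 0.99426650 = 22.43065223
C = P + S*exp(-qT) - K*exp(-rT)
C = 0.2418 + 23.82065472 - 22.43065223 = 1.6318


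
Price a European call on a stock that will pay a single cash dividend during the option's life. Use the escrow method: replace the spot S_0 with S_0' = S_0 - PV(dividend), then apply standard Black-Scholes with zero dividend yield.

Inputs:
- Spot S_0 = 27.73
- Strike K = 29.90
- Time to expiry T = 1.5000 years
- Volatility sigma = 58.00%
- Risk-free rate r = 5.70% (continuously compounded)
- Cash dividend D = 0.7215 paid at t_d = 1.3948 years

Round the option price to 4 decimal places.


PV(D) = D * exp(-r * t_d) = 0.7215 * 0.92357470 = 0.66635914
S_0' = S_0 - PV(D) = 27.7300 - 0.66635914 = 27.06364086
d1 = (ln(S_0'/K) + (r + sigma^2/2)*T) / (sigma*sqrt(T)) = 0.33523193
d2 = d1 - sigma*sqrt(T) = -0.37512009
exp(-rT) = 0.91805314
N(d1) = 0.63127493; N(d2) = 0.35378558
C = S_0' * N(d1) - K * exp(-rT) * N(d2) = 27.06364086 * 0.63127493 - 29.9000 * 0.91805314 * 0.35378558 = 7.3733

Answer: Price = 7.3733


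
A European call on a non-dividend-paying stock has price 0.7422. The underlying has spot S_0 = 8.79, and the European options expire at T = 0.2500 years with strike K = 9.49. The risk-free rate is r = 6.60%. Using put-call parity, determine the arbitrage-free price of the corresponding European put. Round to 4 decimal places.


Put-call parity: C - P = S_0 * exp(-qT) - K * exp(-rT).
S_0 * exp(-qT) = 8.7900 * 1.00000000 = 8.79000000
K * exp(-rT) = 9.4900 * 0.98363538 = 9.33469975
P = C - S*exp(-qT) + K*exp(-rT)
P = 0.7422 - 8.79000000 + 9.33469975 = 1.2869

Answer: Put price = 1.2869


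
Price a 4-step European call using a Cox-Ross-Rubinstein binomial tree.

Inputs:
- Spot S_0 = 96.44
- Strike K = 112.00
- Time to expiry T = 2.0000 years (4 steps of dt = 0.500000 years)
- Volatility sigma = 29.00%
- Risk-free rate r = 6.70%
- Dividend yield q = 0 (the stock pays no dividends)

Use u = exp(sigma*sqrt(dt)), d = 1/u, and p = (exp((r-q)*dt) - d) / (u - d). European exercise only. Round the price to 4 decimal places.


dt = T/N = 0.500000
u = exp(sigma*sqrt(dt)) = 1.227600; d = 1/u = 0.814598
p = (exp((r-q)*dt) - d) / (u - d) = 0.531401
Discount per step: exp(-r*dt) = 0.967055
Stock lattice S(k, i) with i counting down-moves:
  k=0: S(0,0) = 96.4400
  k=1: S(1,0) = 118.3897; S(1,1) = 78.5598
  k=2: S(2,0) = 145.3352; S(2,1) = 96.4400; S(2,2) = 63.9946
  k=3: S(3,0) = 178.4135; S(3,1) = 118.3897; S(3,2) = 78.5598; S(3,3) = 52.1299
  k=4: S(4,0) = 219.0204; S(4,1) = 145.3352; S(4,2) = 96.4400; S(4,3) = 63.9946; S(4,4) = 42.4649
Terminal payoffs V(N, i) = max(S_T - K, 0):
  V(4,0) = 107.020409; V(4,1) = 33.335227; V(4,2) = 0.000000; V(4,3) = 0.000000; V(4,4) = 0.000000
Backward induction: V(k, i) = exp(-r*dt) * [p * V(k+1, i) + (1-p) * V(k+1, i+1)].
  V(3,0) = exp(-r*dt) * [p*107.020409 + (1-p)*33.335227] = 70.103361
  V(3,1) = exp(-r*dt) * [p*33.335227 + (1-p)*0.000000] = 17.130770
  V(3,2) = exp(-r*dt) * [p*0.000000 + (1-p)*0.000000] = 0.000000
  V(3,3) = exp(-r*dt) * [p*0.000000 + (1-p)*0.000000] = 0.000000
  V(2,0) = exp(-r*dt) * [p*70.103361 + (1-p)*17.130770] = 43.788687
  V(2,1) = exp(-r*dt) * [p*17.130770 + (1-p)*0.000000] = 8.803398
  V(2,2) = exp(-r*dt) * [p*0.000000 + (1-p)*0.000000] = 0.000000
  V(1,0) = exp(-r*dt) * [p*43.788687 + (1-p)*8.803398] = 26.492096
  V(1,1) = exp(-r*dt) * [p*8.803398 + (1-p)*0.000000] = 4.524013
  V(0,0) = exp(-r*dt) * [p*26.492096 + (1-p)*4.524013] = 15.664233

Answer: Price = V(0,0) = 15.6642


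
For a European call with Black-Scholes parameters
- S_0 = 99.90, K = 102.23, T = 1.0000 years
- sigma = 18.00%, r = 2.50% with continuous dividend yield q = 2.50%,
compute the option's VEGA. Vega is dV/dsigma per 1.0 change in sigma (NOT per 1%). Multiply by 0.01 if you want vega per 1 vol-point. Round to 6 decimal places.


Answer: Vega = 38.842145

Derivation:
d1 = -0.0380860617; d2 = -0.2180860617
phi(d1) = 0.3986530428; exp(-qT) = 0.9753099120; exp(-rT) = 0.9753099120
Vega = S * exp(-qT) * phi(d1) * sqrt(T) = 99.9000 * 0.9753099120 * 0.3986530428 * 1.0000000000 = 38.842145


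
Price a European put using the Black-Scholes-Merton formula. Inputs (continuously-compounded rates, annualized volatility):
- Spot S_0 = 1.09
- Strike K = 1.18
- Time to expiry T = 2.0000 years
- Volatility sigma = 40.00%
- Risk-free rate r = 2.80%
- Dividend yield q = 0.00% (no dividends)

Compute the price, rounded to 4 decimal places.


d1 = (ln(S/K) + (r - q + 0.5*sigma^2) * T) / (sigma * sqrt(T)) = 0.24158879
d2 = d1 - sigma * sqrt(T) = -0.32409663
exp(-rT) = 0.94553914; exp(-qT) = 1.00000000
P = K * exp(-rT) * N(-d2) - S_0 * exp(-qT) * N(-d1)
N(-d1) = 0.40454940; N(-d2) = 0.62706756
P = 1.1800 * 0.94553914 * 0.62706756 - 1.0900 * 1.00000000 * 0.40454940 = 0.2587

Answer: Price = 0.2587


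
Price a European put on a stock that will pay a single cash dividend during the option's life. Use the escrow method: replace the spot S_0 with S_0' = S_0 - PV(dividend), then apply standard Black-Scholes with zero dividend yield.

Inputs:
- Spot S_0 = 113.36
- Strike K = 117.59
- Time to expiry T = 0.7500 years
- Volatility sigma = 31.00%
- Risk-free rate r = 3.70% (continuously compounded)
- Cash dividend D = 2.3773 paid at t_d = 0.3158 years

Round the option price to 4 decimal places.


PV(D) = D * exp(-r * t_d) = 2.3773 * 0.98838340 = 2.34968386
S_0' = S_0 - PV(D) = 113.3600 - 2.34968386 = 111.01031614
d1 = (ln(S_0'/K) + (r + sigma^2/2)*T) / (sigma*sqrt(T)) = 0.02311873
d2 = d1 - sigma*sqrt(T) = -0.24534914
exp(-rT) = 0.97263149
N(-d1) = 0.49077778; N(-d2) = 0.59690695
P = K * exp(-rT) * N(-d2) - S_0' * N(-d1) = 117.5900 * 0.97263149 * 0.59690695 - 111.01031614 * 0.49077778 = 13.7879

Answer: Price = 13.7879


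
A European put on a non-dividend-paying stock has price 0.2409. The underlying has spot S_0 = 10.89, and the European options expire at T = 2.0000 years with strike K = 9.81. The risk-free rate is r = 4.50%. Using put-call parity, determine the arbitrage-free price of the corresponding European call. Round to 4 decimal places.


Answer: Call price = 2.1652

Derivation:
Put-call parity: C - P = S_0 * exp(-qT) - K * exp(-rT).
S_0 * exp(-qT) = 10.8900 * 1.00000000 = 10.89000000
K * exp(-rT) = 9.8100 * 0.91393119 = 8.96566493
C = P + S*exp(-qT) - K*exp(-rT)
C = 0.2409 + 10.89000000 - 8.96566493 = 2.1652


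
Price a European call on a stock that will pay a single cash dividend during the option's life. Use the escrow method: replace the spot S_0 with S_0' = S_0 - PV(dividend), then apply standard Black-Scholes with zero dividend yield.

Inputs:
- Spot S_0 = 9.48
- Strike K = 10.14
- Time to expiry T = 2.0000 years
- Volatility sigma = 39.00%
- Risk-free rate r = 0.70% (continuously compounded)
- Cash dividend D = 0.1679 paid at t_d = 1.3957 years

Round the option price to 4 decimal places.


PV(D) = D * exp(-r * t_d) = 0.1679 * 0.99027767 = 0.16626762
S_0' = S_0 - PV(D) = 9.4800 - 0.16626762 = 9.31373238
d1 = (ln(S_0'/K) + (r + sigma^2/2)*T) / (sigma*sqrt(T)) = 0.14704542
d2 = d1 - sigma*sqrt(T) = -0.40449787
exp(-rT) = 0.98609754
N(d1) = 0.55845191; N(d2) = 0.34292332
C = S_0' * N(d1) - K * exp(-rT) * N(d2) = 9.31373238 * 0.55845191 - 10.1400 * 0.98609754 * 0.34292332 = 1.7724

Answer: Price = 1.7724


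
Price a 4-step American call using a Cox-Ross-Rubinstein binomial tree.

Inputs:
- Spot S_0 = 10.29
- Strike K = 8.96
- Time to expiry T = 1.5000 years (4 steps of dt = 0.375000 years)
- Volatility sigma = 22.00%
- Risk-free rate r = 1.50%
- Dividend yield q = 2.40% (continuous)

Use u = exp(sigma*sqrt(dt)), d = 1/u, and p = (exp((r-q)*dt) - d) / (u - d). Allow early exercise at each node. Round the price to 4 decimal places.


Answer: Price = V(0,0) = 1.7815

Derivation:
dt = T/N = 0.375000
u = exp(sigma*sqrt(dt)) = 1.144219; d = 1/u = 0.873959
p = (exp((r-q)*dt) - d) / (u - d) = 0.453903
Discount per step: exp(-r*dt) = 0.994391
Stock lattice S(k, i) with i counting down-moves:
  k=0: S(0,0) = 10.2900
  k=1: S(1,0) = 11.7740; S(1,1) = 8.9930
  k=2: S(2,0) = 13.4720; S(2,1) = 10.2900; S(2,2) = 7.8595
  k=3: S(3,0) = 15.4150; S(3,1) = 11.7740; S(3,2) = 8.9930; S(3,3) = 6.8689
  k=4: S(4,0) = 17.6381; S(4,1) = 13.4720; S(4,2) = 10.2900; S(4,3) = 7.8595; S(4,4) = 6.0032
Terminal payoffs V(N, i) = max(S_T - K, 0):
  V(4,0) = 8.678082; V(4,1) = 4.512040; V(4,2) = 1.330000; V(4,3) = 0.000000; V(4,4) = 0.000000
Backward induction: V(k, i) = exp(-r*dt) * [p * V(k+1, i) + (1-p) * V(k+1, i+1)]; then take max(V_cont, immediate exercise) for American.
  V(3,0) = exp(-r*dt) * [p*8.678082 + (1-p)*4.512040] = 6.367105; exercise = 6.454958; V(3,0) = max -> 6.454958
  V(3,1) = exp(-r*dt) * [p*4.512040 + (1-p)*1.330000] = 2.758777; exercise = 2.814009; V(3,1) = max -> 2.814009
  V(3,2) = exp(-r*dt) * [p*1.330000 + (1-p)*0.000000] = 0.600305; exercise = 0.033037; V(3,2) = max -> 0.600305
  V(3,3) = exp(-r*dt) * [p*0.000000 + (1-p)*0.000000] = 0.000000; exercise = 0.000000; V(3,3) = max -> 0.000000
  V(2,0) = exp(-r*dt) * [p*6.454958 + (1-p)*2.814009] = 4.441594; exercise = 4.512040; V(2,0) = max -> 4.512040
  V(2,1) = exp(-r*dt) * [p*2.814009 + (1-p)*0.600305] = 1.596110; exercise = 1.330000; V(2,1) = max -> 1.596110
  V(2,2) = exp(-r*dt) * [p*0.600305 + (1-p)*0.000000] = 0.270952; exercise = 0.000000; V(2,2) = max -> 0.270952
  V(1,0) = exp(-r*dt) * [p*4.512040 + (1-p)*1.596110] = 2.903283; exercise = 2.814009; V(1,0) = max -> 2.903283
  V(1,1) = exp(-r*dt) * [p*1.596110 + (1-p)*0.270952] = 0.867552; exercise = 0.033037; V(1,1) = max -> 0.867552
  V(0,0) = exp(-r*dt) * [p*2.903283 + (1-p)*0.867552] = 1.781528; exercise = 1.330000; V(0,0) = max -> 1.781528
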